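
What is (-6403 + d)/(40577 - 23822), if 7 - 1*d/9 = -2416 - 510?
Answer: 19994/16755 ≈ 1.1933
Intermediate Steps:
d = 26397 (d = 63 - 9*(-2416 - 510) = 63 - 9*(-2926) = 63 + 26334 = 26397)
(-6403 + d)/(40577 - 23822) = (-6403 + 26397)/(40577 - 23822) = 19994/16755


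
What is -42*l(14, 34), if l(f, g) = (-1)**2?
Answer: -42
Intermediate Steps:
l(f, g) = 1
-42*l(14, 34) = -42*1 = -42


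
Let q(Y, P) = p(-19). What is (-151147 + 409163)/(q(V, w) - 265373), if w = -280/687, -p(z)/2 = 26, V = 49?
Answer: -258016/265425 ≈ -0.97209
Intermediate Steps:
p(z) = -52 (p(z) = -2*26 = -52)
w = -280/687 (w = -280*1/687 = -280/687 ≈ -0.40757)
q(Y, P) = -52
(-151147 + 409163)/(q(V, w) - 265373) = (-151147 + 409163)/(-52 - 265373) = 258016/(-265425) = 258016*(-1/265425) = -258016/265425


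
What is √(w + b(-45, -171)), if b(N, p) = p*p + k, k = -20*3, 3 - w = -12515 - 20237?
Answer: 28*√79 ≈ 248.87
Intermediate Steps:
w = 32755 (w = 3 - (-12515 - 20237) = 3 - 1*(-32752) = 3 + 32752 = 32755)
k = -60
b(N, p) = -60 + p² (b(N, p) = p*p - 60 = p² - 60 = -60 + p²)
√(w + b(-45, -171)) = √(32755 + (-60 + (-171)²)) = √(32755 + (-60 + 29241)) = √(32755 + 29181) = √61936 = 28*√79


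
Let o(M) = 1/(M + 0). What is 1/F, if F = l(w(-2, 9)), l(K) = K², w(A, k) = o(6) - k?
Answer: 36/2809 ≈ 0.012816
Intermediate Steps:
o(M) = 1/M
w(A, k) = ⅙ - k (w(A, k) = 1/6 - k = ⅙ - k)
F = 2809/36 (F = (⅙ - 1*9)² = (⅙ - 9)² = (-53/6)² = 2809/36 ≈ 78.028)
1/F = 1/(2809/36) = 36/2809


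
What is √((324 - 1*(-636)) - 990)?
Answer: I*√30 ≈ 5.4772*I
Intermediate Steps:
√((324 - 1*(-636)) - 990) = √((324 + 636) - 990) = √(960 - 990) = √(-30) = I*√30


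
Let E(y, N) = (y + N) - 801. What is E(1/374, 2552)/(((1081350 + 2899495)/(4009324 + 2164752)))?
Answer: 404324802050/148883603 ≈ 2715.7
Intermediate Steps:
E(y, N) = -801 + N + y (E(y, N) = (N + y) - 801 = -801 + N + y)
E(1/374, 2552)/(((1081350 + 2899495)/(4009324 + 2164752))) = (-801 + 2552 + 1/374)/(((1081350 + 2899495)/(4009324 + 2164752))) = (-801 + 2552 + 1/374)/((3980845/6174076)) = 654875/(374*((3980845*(1/6174076)))) = 654875/(374*(3980845/6174076)) = (654875/374)*(6174076/3980845) = 404324802050/148883603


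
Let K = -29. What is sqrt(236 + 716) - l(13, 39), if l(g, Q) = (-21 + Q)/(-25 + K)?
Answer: 1/3 + 2*sqrt(238) ≈ 31.188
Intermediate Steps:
l(g, Q) = 7/18 - Q/54 (l(g, Q) = (-21 + Q)/(-25 - 29) = (-21 + Q)/(-54) = (-21 + Q)*(-1/54) = 7/18 - Q/54)
sqrt(236 + 716) - l(13, 39) = sqrt(236 + 716) - (7/18 - 1/54*39) = sqrt(952) - (7/18 - 13/18) = 2*sqrt(238) - 1*(-1/3) = 2*sqrt(238) + 1/3 = 1/3 + 2*sqrt(238)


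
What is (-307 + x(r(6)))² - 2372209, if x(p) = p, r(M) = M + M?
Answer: -2285184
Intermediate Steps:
r(M) = 2*M
(-307 + x(r(6)))² - 2372209 = (-307 + 2*6)² - 2372209 = (-307 + 12)² - 2372209 = (-295)² - 2372209 = 87025 - 2372209 = -2285184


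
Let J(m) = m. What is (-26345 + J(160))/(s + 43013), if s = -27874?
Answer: -26185/15139 ≈ -1.7296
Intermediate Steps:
(-26345 + J(160))/(s + 43013) = (-26345 + 160)/(-27874 + 43013) = -26185/15139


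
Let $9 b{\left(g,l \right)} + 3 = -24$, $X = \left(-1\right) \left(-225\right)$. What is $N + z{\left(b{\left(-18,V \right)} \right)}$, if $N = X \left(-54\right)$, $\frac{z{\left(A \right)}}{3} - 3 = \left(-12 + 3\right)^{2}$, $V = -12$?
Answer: $-11898$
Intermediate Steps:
$X = 225$
$b{\left(g,l \right)} = -3$ ($b{\left(g,l \right)} = - \frac{1}{3} + \frac{1}{9} \left(-24\right) = - \frac{1}{3} - \frac{8}{3} = -3$)
$z{\left(A \right)} = 252$ ($z{\left(A \right)} = 9 + 3 \left(-12 + 3\right)^{2} = 9 + 3 \left(-9\right)^{2} = 9 + 3 \cdot 81 = 9 + 243 = 252$)
$N = -12150$ ($N = 225 \left(-54\right) = -12150$)
$N + z{\left(b{\left(-18,V \right)} \right)} = -12150 + 252 = -11898$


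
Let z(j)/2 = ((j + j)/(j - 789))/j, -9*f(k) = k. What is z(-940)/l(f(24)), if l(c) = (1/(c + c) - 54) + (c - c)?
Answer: 64/1499043 ≈ 4.2694e-5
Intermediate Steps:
f(k) = -k/9
l(c) = -54 + 1/(2*c) (l(c) = (1/(2*c) - 54) + 0 = (-54 + 1/(2*c)) + 0 = -54 + 1/(2*c))
z(j) = 4/(-789 + j) (z(j) = 2*(((j + j)/(j - 789))/j) = 2*(((2*j)/(-789 + j))/j) = 2*((2*j/(-789 + j))/j) = 2*(2/(-789 + j)) = 4/(-789 + j))
z(-940)/l(f(24)) = (4/(-789 - 940))/(-54 + 1/(2*((-⅑*24)))) = (4/(-1729))/(-54 + 1/(2*(-8/3))) = (4*(-1/1729))/(-54 + (½)*(-3/8)) = -4/(1729*(-54 - 3/16)) = -4/(1729*(-867/16)) = -4/1729*(-16/867) = 64/1499043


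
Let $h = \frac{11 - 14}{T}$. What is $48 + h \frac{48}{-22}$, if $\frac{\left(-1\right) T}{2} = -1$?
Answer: $\frac{564}{11} \approx 51.273$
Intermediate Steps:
$T = 2$ ($T = \left(-2\right) \left(-1\right) = 2$)
$h = - \frac{3}{2}$ ($h = \frac{11 - 14}{2} = \left(-3\right) \frac{1}{2} = - \frac{3}{2} \approx -1.5$)
$48 + h \frac{48}{-22} = 48 - \frac{3 \frac{48}{-22}}{2} = 48 - \frac{3 \cdot 48 \left(- \frac{1}{22}\right)}{2} = 48 - - \frac{36}{11} = 48 + \frac{36}{11} = \frac{564}{11}$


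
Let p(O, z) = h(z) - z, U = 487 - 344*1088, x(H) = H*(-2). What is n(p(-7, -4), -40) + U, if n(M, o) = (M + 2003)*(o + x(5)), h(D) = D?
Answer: -473935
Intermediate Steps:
x(H) = -2*H
U = -373785 (U = 487 - 374272 = -373785)
p(O, z) = 0 (p(O, z) = z - z = 0)
n(M, o) = (-10 + o)*(2003 + M) (n(M, o) = (M + 2003)*(o - 2*5) = (2003 + M)*(o - 10) = (2003 + M)*(-10 + o) = (-10 + o)*(2003 + M))
n(p(-7, -4), -40) + U = (-20030 - 10*0 + 2003*(-40) + 0*(-40)) - 373785 = (-20030 + 0 - 80120 + 0) - 373785 = -100150 - 373785 = -473935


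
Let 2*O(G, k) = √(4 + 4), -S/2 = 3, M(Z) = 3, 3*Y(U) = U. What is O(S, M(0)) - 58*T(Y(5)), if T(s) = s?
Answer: -290/3 + √2 ≈ -95.252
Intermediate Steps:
Y(U) = U/3
S = -6 (S = -2*3 = -6)
O(G, k) = √2 (O(G, k) = √(4 + 4)/2 = √8/2 = (2*√2)/2 = √2)
O(S, M(0)) - 58*T(Y(5)) = √2 - 58*5/3 = √2 - 290/3 = -290/3 + √2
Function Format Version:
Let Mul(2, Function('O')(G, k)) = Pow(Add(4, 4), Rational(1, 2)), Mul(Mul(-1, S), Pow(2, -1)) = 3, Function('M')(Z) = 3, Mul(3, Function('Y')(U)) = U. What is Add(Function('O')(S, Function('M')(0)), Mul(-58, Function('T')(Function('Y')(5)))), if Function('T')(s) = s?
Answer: Add(Rational(-290, 3), Pow(2, Rational(1, 2))) ≈ -95.252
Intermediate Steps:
Function('Y')(U) = Mul(Rational(1, 3), U)
S = -6 (S = Mul(-2, 3) = -6)
Function('O')(G, k) = Pow(2, Rational(1, 2)) (Function('O')(G, k) = Mul(Rational(1, 2), Pow(Add(4, 4), Rational(1, 2))) = Mul(Rational(1, 2), Pow(8, Rational(1, 2))) = Mul(Rational(1, 2), Mul(2, Pow(2, Rational(1, 2)))) = Pow(2, Rational(1, 2)))
Add(Function('O')(S, Function('M')(0)), Mul(-58, Function('T')(Function('Y')(5)))) = Add(Pow(2, Rational(1, 2)), Mul(-58, Mul(Rational(1, 3), 5))) = Add(Pow(2, Rational(1, 2)), Mul(-58, Rational(5, 3))) = Add(Pow(2, Rational(1, 2)), Rational(-290, 3)) = Add(Rational(-290, 3), Pow(2, Rational(1, 2)))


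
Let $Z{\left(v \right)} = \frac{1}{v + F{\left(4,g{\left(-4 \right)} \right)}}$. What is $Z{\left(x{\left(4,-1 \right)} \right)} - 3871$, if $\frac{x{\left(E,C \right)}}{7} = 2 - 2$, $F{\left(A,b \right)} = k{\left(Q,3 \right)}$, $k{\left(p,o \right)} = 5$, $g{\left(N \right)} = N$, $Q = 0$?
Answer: $- \frac{19354}{5} \approx -3870.8$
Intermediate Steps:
$F{\left(A,b \right)} = 5$
$x{\left(E,C \right)} = 0$ ($x{\left(E,C \right)} = 7 \left(2 - 2\right) = 7 \cdot 0 = 0$)
$Z{\left(v \right)} = \frac{1}{5 + v}$ ($Z{\left(v \right)} = \frac{1}{v + 5} = \frac{1}{5 + v}$)
$Z{\left(x{\left(4,-1 \right)} \right)} - 3871 = \frac{1}{5 + 0} - 3871 = \frac{1}{5} - 3871 = - \frac{19354}{5}$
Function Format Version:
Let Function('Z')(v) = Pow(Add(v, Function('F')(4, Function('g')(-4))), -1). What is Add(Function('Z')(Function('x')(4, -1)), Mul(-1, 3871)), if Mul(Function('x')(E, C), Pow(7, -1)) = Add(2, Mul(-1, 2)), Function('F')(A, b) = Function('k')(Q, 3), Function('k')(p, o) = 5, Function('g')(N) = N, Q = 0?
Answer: Rational(-19354, 5) ≈ -3870.8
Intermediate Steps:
Function('F')(A, b) = 5
Function('x')(E, C) = 0 (Function('x')(E, C) = Mul(7, Add(2, Mul(-1, 2))) = Mul(7, Add(2, -2)) = Mul(7, 0) = 0)
Function('Z')(v) = Pow(Add(5, v), -1) (Function('Z')(v) = Pow(Add(v, 5), -1) = Pow(Add(5, v), -1))
Add(Function('Z')(Function('x')(4, -1)), Mul(-1, 3871)) = Add(Pow(Add(5, 0), -1), Mul(-1, 3871)) = Add(Pow(5, -1), -3871) = Add(Rational(1, 5), -3871) = Rational(-19354, 5)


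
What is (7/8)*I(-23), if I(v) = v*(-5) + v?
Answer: 161/2 ≈ 80.500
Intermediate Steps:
I(v) = -4*v (I(v) = -5*v + v = -4*v)
(7/8)*I(-23) = (7/8)*(-4*(-23)) = (7*(1/8))*92 = (7/8)*92 = 161/2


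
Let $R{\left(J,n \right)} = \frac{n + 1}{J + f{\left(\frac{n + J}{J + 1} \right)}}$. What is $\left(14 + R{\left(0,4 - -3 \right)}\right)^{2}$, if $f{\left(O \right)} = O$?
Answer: $\frac{11236}{49} \approx 229.31$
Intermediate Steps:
$R{\left(J,n \right)} = \frac{1 + n}{J + \frac{J + n}{1 + J}}$ ($R{\left(J,n \right)} = \frac{n + 1}{J + \frac{n + J}{J + 1}} = \frac{1 + n}{J + \frac{J + n}{1 + J}}$)
$\left(14 + R{\left(0,4 - -3 \right)}\right)^{2} = \left(14 + \frac{\left(1 + 0\right) \left(1 + \left(4 - -3\right)\right)}{0 + \left(4 - -3\right) + 0 \left(1 + 0\right)}\right)^{2} = \left(14 + \frac{1}{0 + \left(4 + 3\right) + 0 \cdot 1} \cdot 1 \left(1 + \left(4 + 3\right)\right)\right)^{2} = \left(14 + \frac{1}{0 + 7 + 0} \cdot 1 \left(1 + 7\right)\right)^{2} = \left(14 + \frac{1}{7} \cdot 1 \cdot 8\right)^{2} = \left(14 + \frac{8}{7}\right)^{2} = \left(\frac{106}{7}\right)^{2} = \frac{11236}{49}$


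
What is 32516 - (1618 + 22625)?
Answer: 8273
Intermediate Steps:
32516 - (1618 + 22625) = 32516 - 1*24243 = 32516 - 24243 = 8273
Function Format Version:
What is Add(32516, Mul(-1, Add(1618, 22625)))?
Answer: 8273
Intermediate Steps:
Add(32516, Mul(-1, Add(1618, 22625))) = Add(32516, Mul(-1, 24243)) = Add(32516, -24243) = 8273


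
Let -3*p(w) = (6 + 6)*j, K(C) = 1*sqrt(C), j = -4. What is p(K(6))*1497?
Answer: 23952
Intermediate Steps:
K(C) = sqrt(C)
p(w) = 16 (p(w) = -(6 + 6)*(-4)/3 = -4*(-4) = -1/3*(-48) = 16)
p(K(6))*1497 = 16*1497 = 23952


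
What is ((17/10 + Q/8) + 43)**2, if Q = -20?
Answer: 44521/25 ≈ 1780.8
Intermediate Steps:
((17/10 + Q/8) + 43)**2 = ((17/10 - 20/8) + 43)**2 = ((17*(1/10) - 20*1/8) + 43)**2 = ((17/10 - 5/2) + 43)**2 = (-4/5 + 43)**2 = (211/5)**2 = 44521/25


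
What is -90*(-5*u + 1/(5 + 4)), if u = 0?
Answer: -10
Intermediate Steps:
-90*(-5*u + 1/(5 + 4)) = -90*(-5*0 + 1/(5 + 4)) = -90*(0 + 1/9) = -90*(0 + ⅑) = -90*⅑ = -10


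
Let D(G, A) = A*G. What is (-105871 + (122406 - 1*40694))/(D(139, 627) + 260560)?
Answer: -24159/347713 ≈ -0.069480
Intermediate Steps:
(-105871 + (122406 - 1*40694))/(D(139, 627) + 260560) = (-105871 + (122406 - 1*40694))/(627*139 + 260560) = (-105871 + (122406 - 40694))/(87153 + 260560) = (-105871 + 81712)/347713 = -24159*1/347713 = -24159/347713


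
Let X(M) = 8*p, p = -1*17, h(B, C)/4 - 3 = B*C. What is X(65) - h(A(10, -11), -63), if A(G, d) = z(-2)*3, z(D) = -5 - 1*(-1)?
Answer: -3172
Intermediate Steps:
z(D) = -4 (z(D) = -5 + 1 = -4)
A(G, d) = -12 (A(G, d) = -4*3 = -12)
h(B, C) = 12 + 4*B*C (h(B, C) = 12 + 4*(B*C) = 12 + 4*B*C)
p = -17
X(M) = -136 (X(M) = 8*(-17) = -136)
X(65) - h(A(10, -11), -63) = -136 - (12 + 4*(-12)*(-63)) = -136 - (12 + 3024) = -136 - 1*3036 = -136 - 3036 = -3172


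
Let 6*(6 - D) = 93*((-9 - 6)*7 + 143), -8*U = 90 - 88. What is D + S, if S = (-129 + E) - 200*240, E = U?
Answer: -194849/4 ≈ -48712.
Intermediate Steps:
U = -1/4 (U = -(90 - 88)/8 = -1/8*2 = -1/4 ≈ -0.25000)
E = -1/4 ≈ -0.25000
D = -583 (D = 6 - 31*((-9 - 6)*7 + 143)/2 = 6 - 31*(-15*7 + 143)/2 = 6 - 31*(-105 + 143)/2 = 6 - 31*38/2 = 6 - 1/6*3534 = 6 - 589 = -583)
S = -192517/4 (S = (-129 - 1/4) - 200*240 = -517/4 - 48000 = -192517/4 ≈ -48129.)
D + S = -583 - 192517/4 = -194849/4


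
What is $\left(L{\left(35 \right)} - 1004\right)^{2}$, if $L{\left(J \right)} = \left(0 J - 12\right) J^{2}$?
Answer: $246615616$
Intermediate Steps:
$L{\left(J \right)} = - 12 J^{2}$ ($L{\left(J \right)} = \left(0 - 12\right) J^{2} = - 12 J^{2}$)
$\left(L{\left(35 \right)} - 1004\right)^{2} = \left(- 12 \cdot 35^{2} - 1004\right)^{2} = \left(\left(-12\right) 1225 - 1004\right)^{2} = \left(-14700 - 1004\right)^{2} = \left(-15704\right)^{2} = 246615616$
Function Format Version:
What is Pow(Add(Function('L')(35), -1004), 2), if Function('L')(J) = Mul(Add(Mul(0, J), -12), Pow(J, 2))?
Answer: 246615616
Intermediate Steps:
Function('L')(J) = Mul(-12, Pow(J, 2)) (Function('L')(J) = Mul(Add(0, -12), Pow(J, 2)) = Mul(-12, Pow(J, 2)))
Pow(Add(Function('L')(35), -1004), 2) = Pow(Add(Mul(-12, Pow(35, 2)), -1004), 2) = Pow(Add(Mul(-12, 1225), -1004), 2) = Pow(Add(-14700, -1004), 2) = Pow(-15704, 2) = 246615616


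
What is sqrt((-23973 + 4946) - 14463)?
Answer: I*sqrt(33490) ≈ 183.0*I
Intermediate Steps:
sqrt((-23973 + 4946) - 14463) = sqrt(-19027 - 14463) = sqrt(-33490) = I*sqrt(33490)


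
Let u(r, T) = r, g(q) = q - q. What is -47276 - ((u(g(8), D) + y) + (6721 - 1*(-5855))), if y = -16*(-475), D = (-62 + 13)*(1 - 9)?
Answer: -67452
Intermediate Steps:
g(q) = 0
D = 392 (D = -49*(-8) = 392)
y = 7600
-47276 - ((u(g(8), D) + y) + (6721 - 1*(-5855))) = -47276 - ((0 + 7600) + (6721 - 1*(-5855))) = -47276 - (7600 + (6721 + 5855)) = -47276 - (7600 + 12576) = -47276 - 1*20176 = -47276 - 20176 = -67452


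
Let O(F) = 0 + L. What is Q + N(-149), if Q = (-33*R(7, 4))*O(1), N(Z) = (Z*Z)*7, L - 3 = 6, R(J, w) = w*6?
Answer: 148279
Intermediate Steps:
R(J, w) = 6*w
L = 9 (L = 3 + 6 = 9)
O(F) = 9 (O(F) = 0 + 9 = 9)
N(Z) = 7*Z² (N(Z) = Z²*7 = 7*Z²)
Q = -7128 (Q = -198*4*9 = -33*24*9 = -792*9 = -7128)
Q + N(-149) = -7128 + 7*(-149)² = -7128 + 7*22201 = -7128 + 155407 = 148279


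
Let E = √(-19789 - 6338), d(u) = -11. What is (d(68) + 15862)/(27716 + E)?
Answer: 439326316/768202783 - 47553*I*√2903/768202783 ≈ 0.57189 - 0.0033352*I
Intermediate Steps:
E = 3*I*√2903 (E = √(-26127) = 3*I*√2903 ≈ 161.64*I)
(d(68) + 15862)/(27716 + E) = (-11 + 15862)/(27716 + 3*I*√2903) = 15851/(27716 + 3*I*√2903)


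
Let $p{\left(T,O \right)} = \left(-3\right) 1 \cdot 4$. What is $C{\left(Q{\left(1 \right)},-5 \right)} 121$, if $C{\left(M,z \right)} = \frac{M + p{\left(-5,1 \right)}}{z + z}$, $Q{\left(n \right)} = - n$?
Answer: $\frac{1573}{10} \approx 157.3$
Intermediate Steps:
$p{\left(T,O \right)} = -12$ ($p{\left(T,O \right)} = \left(-3\right) 4 = -12$)
$C{\left(M,z \right)} = \frac{-12 + M}{2 z}$ ($C{\left(M,z \right)} = \frac{M - 12}{z + z} = \frac{-12 + M}{2 z}$)
$C{\left(Q{\left(1 \right)},-5 \right)} 121 = \frac{-12 - 1}{2 \left(-5\right)} 121 = \frac{1}{2} \left(- \frac{1}{5}\right) \left(-12 - 1\right) 121 = \frac{1}{2} \left(- \frac{1}{5}\right) \left(-13\right) 121 = \frac{13}{10} \cdot 121 = \frac{1573}{10}$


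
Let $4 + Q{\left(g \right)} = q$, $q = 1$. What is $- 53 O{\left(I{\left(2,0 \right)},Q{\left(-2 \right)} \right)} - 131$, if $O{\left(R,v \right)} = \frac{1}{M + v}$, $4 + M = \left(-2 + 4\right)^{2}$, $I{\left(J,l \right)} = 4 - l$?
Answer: $- \frac{340}{3} \approx -113.33$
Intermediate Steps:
$Q{\left(g \right)} = -3$ ($Q{\left(g \right)} = -4 + 1 = -3$)
$M = 0$ ($M = -4 + \left(-2 + 4\right)^{2} = -4 + 2^{2} = -4 + 4 = 0$)
$O{\left(R,v \right)} = \frac{1}{v}$ ($O{\left(R,v \right)} = \frac{1}{0 + v} = \frac{1}{v}$)
$- 53 O{\left(I{\left(2,0 \right)},Q{\left(-2 \right)} \right)} - 131 = - \frac{53}{-3} - 131 = \left(-53\right) \left(- \frac{1}{3}\right) - 131 = \frac{53}{3} - 131 = - \frac{340}{3}$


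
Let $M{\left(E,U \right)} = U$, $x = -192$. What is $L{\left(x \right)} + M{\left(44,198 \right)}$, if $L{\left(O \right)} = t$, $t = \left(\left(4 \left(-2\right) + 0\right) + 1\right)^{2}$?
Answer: $247$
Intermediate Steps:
$t = 49$ ($t = \left(\left(-8 + 0\right) + 1\right)^{2} = \left(-8 + 1\right)^{2} = \left(-7\right)^{2} = 49$)
$L{\left(O \right)} = 49$
$L{\left(x \right)} + M{\left(44,198 \right)} = 49 + 198 = 247$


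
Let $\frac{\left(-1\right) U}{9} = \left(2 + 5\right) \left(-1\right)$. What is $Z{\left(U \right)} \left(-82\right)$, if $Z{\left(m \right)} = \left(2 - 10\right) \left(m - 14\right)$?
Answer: $32144$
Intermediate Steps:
$U = 63$ ($U = - 9 \left(2 + 5\right) \left(-1\right) = - 9 \cdot 7 \left(-1\right) = \left(-9\right) \left(-7\right) = 63$)
$Z{\left(m \right)} = 112 - 8 m$ ($Z{\left(m \right)} = - 8 \left(-14 + m\right) = 112 - 8 m$)
$Z{\left(U \right)} \left(-82\right) = \left(112 - 504\right) \left(-82\right) = \left(-392\right) \left(-82\right) = 32144$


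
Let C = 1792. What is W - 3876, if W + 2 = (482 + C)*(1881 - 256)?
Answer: 3691372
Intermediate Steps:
W = 3695248 (W = -2 + (482 + 1792)*(1881 - 256) = -2 + 2274*1625 = -2 + 3695250 = 3695248)
W - 3876 = 3695248 - 3876 = 3691372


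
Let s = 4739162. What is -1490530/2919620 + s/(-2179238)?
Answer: -854238588729/318127342478 ≈ -2.6852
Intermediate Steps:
-1490530/2919620 + s/(-2179238) = -1490530/2919620 + 4739162/(-2179238) = -1490530*1/2919620 + 4739162*(-1/2179238) = -149053/291962 - 2369581/1089619 = -854238588729/318127342478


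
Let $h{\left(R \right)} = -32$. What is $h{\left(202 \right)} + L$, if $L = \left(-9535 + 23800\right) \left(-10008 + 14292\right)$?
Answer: $61111228$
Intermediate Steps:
$L = 61111260$ ($L = 14265 \cdot 4284 = 61111260$)
$h{\left(202 \right)} + L = -32 + 61111260 = 61111228$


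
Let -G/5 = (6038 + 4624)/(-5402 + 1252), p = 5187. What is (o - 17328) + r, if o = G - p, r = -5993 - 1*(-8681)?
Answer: -8222874/415 ≈ -19814.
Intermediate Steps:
G = 5331/415 (G = -5*(6038 + 4624)/(-5402 + 1252) = -53310/(-4150) = -53310*(-1)/4150 = -5*(-5331/2075) = 5331/415 ≈ 12.846)
r = 2688 (r = -5993 + 8681 = 2688)
o = -2147274/415 (o = 5331/415 - 1*5187 = 5331/415 - 5187 = -2147274/415 ≈ -5174.2)
(o - 17328) + r = (-2147274/415 - 17328) + 2688 = -9338394/415 + 2688 = -8222874/415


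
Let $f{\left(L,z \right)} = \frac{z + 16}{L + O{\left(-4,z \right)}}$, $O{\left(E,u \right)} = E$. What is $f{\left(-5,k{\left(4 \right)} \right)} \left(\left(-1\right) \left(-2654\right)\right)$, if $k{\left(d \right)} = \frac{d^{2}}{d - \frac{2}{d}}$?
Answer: $- \frac{42464}{7} \approx -6066.3$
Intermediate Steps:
$k{\left(d \right)} = \frac{d^{2}}{d - \frac{2}{d}}$
$f{\left(L,z \right)} = \frac{16 + z}{-4 + L}$ ($f{\left(L,z \right)} = \frac{z + 16}{L - 4} = \frac{16 + z}{-4 + L}$)
$f{\left(-5,k{\left(4 \right)} \right)} \left(\left(-1\right) \left(-2654\right)\right) = \frac{16 + \frac{4^{3}}{-2 + 4^{2}}}{-4 - 5} \left(\left(-1\right) \left(-2654\right)\right) = \frac{16 + \frac{64}{-2 + 16}}{-9} \cdot 2654 = - \frac{16 + \frac{64}{14}}{9} \cdot 2654 = - \frac{16 + 64 \cdot \frac{1}{14}}{9} \cdot 2654 = - \frac{16 + \frac{32}{7}}{9} \cdot 2654 = \left(- \frac{1}{9}\right) \frac{144}{7} \cdot 2654 = \left(- \frac{16}{7}\right) 2654 = - \frac{42464}{7}$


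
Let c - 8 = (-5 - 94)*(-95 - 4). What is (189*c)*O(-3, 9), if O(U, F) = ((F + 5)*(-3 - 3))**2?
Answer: 13081125456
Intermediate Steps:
O(U, F) = (-30 - 6*F)**2 (O(U, F) = ((5 + F)*(-6))**2 = (-30 - 6*F)**2)
c = 9809 (c = 8 + (-5 - 94)*(-95 - 4) = 8 - 99*(-99) = 8 + 9801 = 9809)
(189*c)*O(-3, 9) = (189*9809)*(36*(5 + 9)**2) = 1853901*(36*14**2) = 1853901*(36*196) = 1853901*7056 = 13081125456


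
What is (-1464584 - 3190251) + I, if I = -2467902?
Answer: -7122737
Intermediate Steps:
(-1464584 - 3190251) + I = (-1464584 - 3190251) - 2467902 = -4654835 - 2467902 = -7122737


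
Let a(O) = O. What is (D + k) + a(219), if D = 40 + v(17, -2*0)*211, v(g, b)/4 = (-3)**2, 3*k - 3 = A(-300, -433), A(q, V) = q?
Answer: 7756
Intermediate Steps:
k = -99 (k = 1 + (1/3)*(-300) = 1 - 100 = -99)
v(g, b) = 36 (v(g, b) = 4*(-3)**2 = 4*9 = 36)
D = 7636 (D = 40 + 36*211 = 40 + 7596 = 7636)
(D + k) + a(219) = (7636 - 99) + 219 = 7537 + 219 = 7756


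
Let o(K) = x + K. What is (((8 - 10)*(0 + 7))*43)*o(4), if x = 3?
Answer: -4214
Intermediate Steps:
o(K) = 3 + K
(((8 - 10)*(0 + 7))*43)*o(4) = (((8 - 10)*(0 + 7))*43)*(3 + 4) = (-2*7*43)*7 = -14*43*7 = -602*7 = -4214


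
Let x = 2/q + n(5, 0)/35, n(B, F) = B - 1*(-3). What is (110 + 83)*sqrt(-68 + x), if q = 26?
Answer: 193*I*sqrt(14014455)/455 ≈ 1587.9*I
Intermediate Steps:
n(B, F) = 3 + B (n(B, F) = B + 3 = 3 + B)
x = 139/455 (x = 2/26 + (3 + 5)/35 = 2*(1/26) + 8*(1/35) = 1/13 + 8/35 = 139/455 ≈ 0.30549)
(110 + 83)*sqrt(-68 + x) = (110 + 83)*sqrt(-68 + 139/455) = 193*sqrt(-30801/455) = 193*(I*sqrt(14014455)/455) = 193*I*sqrt(14014455)/455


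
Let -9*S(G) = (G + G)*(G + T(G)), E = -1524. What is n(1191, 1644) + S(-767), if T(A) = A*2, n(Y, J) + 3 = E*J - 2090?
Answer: -8699225/3 ≈ -2.8997e+6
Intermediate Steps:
n(Y, J) = -2093 - 1524*J (n(Y, J) = -3 + (-1524*J - 2090) = -3 + (-2090 - 1524*J) = -2093 - 1524*J)
T(A) = 2*A
S(G) = -2*G²/3 (S(G) = -(G + G)*(G + 2*G)/9 = -2*G*3*G/9 = -2*G²/3)
n(1191, 1644) + S(-767) = (-2093 - 1524*1644) - ⅔*(-767)² = (-2093 - 2505456) - ⅔*588289 = -2507549 - 1176578/3 = -8699225/3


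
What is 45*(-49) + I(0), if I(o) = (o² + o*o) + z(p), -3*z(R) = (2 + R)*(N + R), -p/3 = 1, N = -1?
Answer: -6619/3 ≈ -2206.3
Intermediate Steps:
p = -3 (p = -3*1 = -3)
z(R) = -(-1 + R)*(2 + R)/3 (z(R) = -(2 + R)*(-1 + R)/3 = -(-1 + R)*(2 + R)/3)
I(o) = -4/3 + 2*o² (I(o) = (o² + o*o) + (⅔ - ⅓*(-3) - ⅓*(-3)²) = (o² + o²) + (⅔ + 1 - ⅓*9) = 2*o² + (⅔ + 1 - 3) = 2*o² - 4/3 = -4/3 + 2*o²)
45*(-49) + I(0) = 45*(-49) + (-4/3 + 2*0²) = -2205 + (-4/3 + 2*0) = -2205 + (-4/3 + 0) = -2205 - 4/3 = -6619/3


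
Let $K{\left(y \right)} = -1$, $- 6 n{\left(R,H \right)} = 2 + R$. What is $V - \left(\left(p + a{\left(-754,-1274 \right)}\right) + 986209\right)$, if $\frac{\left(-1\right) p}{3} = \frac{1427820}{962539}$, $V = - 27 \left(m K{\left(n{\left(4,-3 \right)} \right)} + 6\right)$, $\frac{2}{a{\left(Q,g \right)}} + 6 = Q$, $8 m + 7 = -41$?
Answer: $- \frac{360837436491721}{365764820} \approx -9.8653 \cdot 10^{5}$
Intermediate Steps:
$m = -6$ ($m = - \frac{7}{8} + \frac{1}{8} \left(-41\right) = - \frac{7}{8} - \frac{41}{8} = -6$)
$n{\left(R,H \right)} = - \frac{1}{3} - \frac{R}{6}$ ($n{\left(R,H \right)} = - \frac{2 + R}{6} = - \frac{1}{3} - \frac{R}{6}$)
$a{\left(Q,g \right)} = \frac{2}{-6 + Q}$
$V = -324$ ($V = - 27 \left(\left(-6\right) \left(-1\right) + 6\right) = - 27 \left(6 + 6\right) = \left(-27\right) 12 = -324$)
$p = - \frac{4283460}{962539}$ ($p = - 3 \cdot \frac{1427820}{962539} = - 3 \cdot 1427820 \cdot \frac{1}{962539} = \left(-3\right) \frac{1427820}{962539} = - \frac{4283460}{962539} \approx -4.4502$)
$V - \left(\left(p + a{\left(-754,-1274 \right)}\right) + 986209\right) = -324 - \left(\left(- \frac{4283460}{962539} + \frac{2}{-6 - 754}\right) + 986209\right) = -324 - \left(\left(- \frac{4283460}{962539} + \frac{2}{-760}\right) + 986209\right) = -324 - \left(\left(- \frac{4283460}{962539} + 2 \left(- \frac{1}{760}\right)\right) + 986209\right) = -324 - \left(\left(- \frac{4283460}{962539} - \frac{1}{380}\right) + 986209\right) = -324 - \left(- \frac{1628677339}{365764820} + 986209\right) = -324 - \frac{360718928690041}{365764820} = - \frac{360837436491721}{365764820}$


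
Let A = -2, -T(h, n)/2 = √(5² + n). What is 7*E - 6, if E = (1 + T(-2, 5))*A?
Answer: -20 + 28*√30 ≈ 133.36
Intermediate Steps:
T(h, n) = -2*√(25 + n) (T(h, n) = -2*√(5² + n) = -2*√(25 + n))
E = -2 + 4*√30 (E = (1 - 2*√(25 + 5))*(-2) = (1 - 2*√30)*(-2) = -2 + 4*√30 ≈ 19.909)
7*E - 6 = 7*(-2 + 4*√30) - 6 = (-14 + 28*√30) - 6 = -20 + 28*√30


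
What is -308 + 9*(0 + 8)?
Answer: -236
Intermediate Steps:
-308 + 9*(0 + 8) = -308 + 9*8 = -308 + 72 = -236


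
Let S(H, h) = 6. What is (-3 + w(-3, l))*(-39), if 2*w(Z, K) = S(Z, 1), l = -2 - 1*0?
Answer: 0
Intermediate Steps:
l = -2 (l = -2 + 0 = -2)
w(Z, K) = 3 (w(Z, K) = (½)*6 = 3)
(-3 + w(-3, l))*(-39) = (-3 + 3)*(-39) = 0*(-39) = 0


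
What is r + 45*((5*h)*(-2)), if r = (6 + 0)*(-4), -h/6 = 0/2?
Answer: -24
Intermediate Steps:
h = 0 (h = -0/2 = -6*0 = 0)
r = -24 (r = 6*(-4) = -24)
r + 45*((5*h)*(-2)) = -24 + 45*((5*0)*(-2)) = -24 + 45*(0*(-2)) = -24 + 45*0 = -24 + 0 = -24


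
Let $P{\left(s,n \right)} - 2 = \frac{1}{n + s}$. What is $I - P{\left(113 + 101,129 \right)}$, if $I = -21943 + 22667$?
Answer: $\frac{247645}{343} \approx 722.0$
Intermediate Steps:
$I = 724$
$P{\left(s,n \right)} = 2 + \frac{1}{n + s}$
$I - P{\left(113 + 101,129 \right)} = 724 - \frac{1 + 2 \cdot 129 + 2 \left(113 + 101\right)}{129 + \left(113 + 101\right)} = 724 - \frac{1 + 258 + 2 \cdot 214}{129 + 214} = 724 - \frac{1 + 258 + 428}{343} = 724 - \frac{1}{343} \cdot 687 = 724 - \frac{687}{343} = \frac{247645}{343}$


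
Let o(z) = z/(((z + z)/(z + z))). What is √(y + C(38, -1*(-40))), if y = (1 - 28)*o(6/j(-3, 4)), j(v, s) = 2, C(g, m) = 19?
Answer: I*√62 ≈ 7.874*I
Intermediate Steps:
o(z) = z (o(z) = z/(((2*z)/((2*z)))) = z/(((2*z)*(1/(2*z)))) = z/1 = z*1 = z)
y = -81 (y = (1 - 28)*(6/2) = -162/2 = -27*3 = -81)
√(y + C(38, -1*(-40))) = √(-81 + 19) = √(-62) = I*√62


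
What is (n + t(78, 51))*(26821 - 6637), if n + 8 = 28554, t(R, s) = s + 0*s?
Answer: 577201848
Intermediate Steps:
t(R, s) = s (t(R, s) = s + 0 = s)
n = 28546 (n = -8 + 28554 = 28546)
(n + t(78, 51))*(26821 - 6637) = (28546 + 51)*(26821 - 6637) = 28597*20184 = 577201848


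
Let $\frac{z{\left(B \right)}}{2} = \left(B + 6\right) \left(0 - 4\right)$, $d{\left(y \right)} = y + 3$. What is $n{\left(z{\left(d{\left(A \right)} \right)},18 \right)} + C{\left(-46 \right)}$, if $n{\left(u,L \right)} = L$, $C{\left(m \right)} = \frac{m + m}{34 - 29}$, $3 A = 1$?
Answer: $- \frac{2}{5} \approx -0.4$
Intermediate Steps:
$A = \frac{1}{3}$ ($A = \frac{1}{3} \cdot 1 = \frac{1}{3} \approx 0.33333$)
$d{\left(y \right)} = 3 + y$
$C{\left(m \right)} = \frac{2 m}{5}$
$z{\left(B \right)} = -48 - 8 B$ ($z{\left(B \right)} = 2 \left(B + 6\right) \left(0 - 4\right) = 2 \left(6 + B\right) \left(-4\right) = 2 \left(-24 - 4 B\right) = -48 - 8 B$)
$n{\left(z{\left(d{\left(A \right)} \right)},18 \right)} + C{\left(-46 \right)} = 18 + \frac{2}{5} \left(-46\right) = 18 - \frac{92}{5} = - \frac{2}{5}$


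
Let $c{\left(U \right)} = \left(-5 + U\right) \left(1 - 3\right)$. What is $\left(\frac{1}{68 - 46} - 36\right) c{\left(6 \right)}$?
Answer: $\frac{791}{11} \approx 71.909$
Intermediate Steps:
$c{\left(U \right)} = 10 - 2 U$ ($c{\left(U \right)} = \left(-5 + U\right) \left(-2\right) = 10 - 2 U$)
$\left(\frac{1}{68 - 46} - 36\right) c{\left(6 \right)} = \left(\frac{1}{68 - 46} - 36\right) \left(10 - 12\right) = \left(\frac{1}{22} - 36\right) \left(10 - 12\right) = \left(\frac{1}{22} - 36\right) \left(-2\right) = \left(- \frac{791}{22}\right) \left(-2\right) = \frac{791}{11}$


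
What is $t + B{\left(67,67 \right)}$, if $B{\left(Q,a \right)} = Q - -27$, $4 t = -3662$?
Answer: $- \frac{1643}{2} \approx -821.5$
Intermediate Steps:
$t = - \frac{1831}{2}$ ($t = \frac{1}{4} \left(-3662\right) = - \frac{1831}{2} \approx -915.5$)
$B{\left(Q,a \right)} = 27 + Q$ ($B{\left(Q,a \right)} = Q + 27 = 27 + Q$)
$t + B{\left(67,67 \right)} = - \frac{1831}{2} + \left(27 + 67\right) = - \frac{1831}{2} + 94 = - \frac{1643}{2}$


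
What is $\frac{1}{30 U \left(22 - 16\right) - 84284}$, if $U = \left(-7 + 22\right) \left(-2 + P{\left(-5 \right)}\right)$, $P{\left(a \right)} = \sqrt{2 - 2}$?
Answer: $- \frac{1}{89684} \approx -1.115 \cdot 10^{-5}$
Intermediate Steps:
$P{\left(a \right)} = 0$ ($P{\left(a \right)} = \sqrt{0} = 0$)
$U = -30$ ($U = \left(-7 + 22\right) \left(-2 + 0\right) = 15 \left(-2\right) = -30$)
$\frac{1}{30 U \left(22 - 16\right) - 84284} = \frac{1}{30 \left(-30\right) \left(22 - 16\right) - 84284} = \frac{1}{- 900 \left(22 - 16\right) - 84284} = \frac{1}{\left(-900\right) 6 - 84284} = \frac{1}{-5400 - 84284} = \frac{1}{-89684} = - \frac{1}{89684}$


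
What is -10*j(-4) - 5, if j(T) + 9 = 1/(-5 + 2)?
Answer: 265/3 ≈ 88.333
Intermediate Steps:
j(T) = -28/3 (j(T) = -9 + 1/(-5 + 2) = -9 + 1/(-3) = -9 - 1/3 = -28/3)
-10*j(-4) - 5 = -10*(-28/3) - 5 = 280/3 - 5 = 265/3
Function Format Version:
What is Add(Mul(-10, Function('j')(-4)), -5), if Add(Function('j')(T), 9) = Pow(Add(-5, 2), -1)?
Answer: Rational(265, 3) ≈ 88.333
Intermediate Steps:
Function('j')(T) = Rational(-28, 3) (Function('j')(T) = Add(-9, Pow(Add(-5, 2), -1)) = Add(-9, Pow(-3, -1)) = Add(-9, Rational(-1, 3)) = Rational(-28, 3))
Add(Mul(-10, Function('j')(-4)), -5) = Add(Mul(-10, Rational(-28, 3)), -5) = Add(Rational(280, 3), -5) = Rational(265, 3)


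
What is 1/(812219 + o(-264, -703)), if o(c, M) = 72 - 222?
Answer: 1/812069 ≈ 1.2314e-6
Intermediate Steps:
o(c, M) = -150
1/(812219 + o(-264, -703)) = 1/(812219 - 150) = 1/812069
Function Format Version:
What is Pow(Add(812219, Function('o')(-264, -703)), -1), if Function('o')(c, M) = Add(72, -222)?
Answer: Rational(1, 812069) ≈ 1.2314e-6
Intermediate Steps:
Function('o')(c, M) = -150
Pow(Add(812219, Function('o')(-264, -703)), -1) = Pow(Add(812219, -150), -1) = Pow(812069, -1) = Rational(1, 812069)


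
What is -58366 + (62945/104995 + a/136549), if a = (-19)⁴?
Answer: -167353772169026/2867392451 ≈ -58364.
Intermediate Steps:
a = 130321
-58366 + (62945/104995 + a/136549) = -58366 + (62945/104995 + 130321/136549) = -58366 + (62945*(1/104995) + 130321*(1/136549)) = -58366 + (12589/20999 + 130321/136549) = -58366 + 4455626040/2867392451 = -167353772169026/2867392451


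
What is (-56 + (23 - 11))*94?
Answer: -4136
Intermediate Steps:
(-56 + (23 - 11))*94 = (-56 + 12)*94 = -44*94 = -4136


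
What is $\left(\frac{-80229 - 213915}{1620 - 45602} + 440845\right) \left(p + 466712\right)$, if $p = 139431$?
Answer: $\frac{5876416649035781}{21991} \approx 2.6722 \cdot 10^{11}$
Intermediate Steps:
$\left(\frac{-80229 - 213915}{1620 - 45602} + 440845\right) \left(p + 466712\right) = \left(\frac{-80229 - 213915}{1620 - 45602} + 440845\right) \left(139431 + 466712\right) = \left(- \frac{294144}{-43982} + 440845\right) 606143 = \left(\left(-294144\right) \left(- \frac{1}{43982}\right) + 440845\right) 606143 = \left(\frac{147072}{21991} + 440845\right) 606143 = \frac{9694769467}{21991} \cdot 606143 = \frac{5876416649035781}{21991}$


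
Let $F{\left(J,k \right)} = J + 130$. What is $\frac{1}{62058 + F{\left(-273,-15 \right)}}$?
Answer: $\frac{1}{61915} \approx 1.6151 \cdot 10^{-5}$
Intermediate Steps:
$F{\left(J,k \right)} = 130 + J$
$\frac{1}{62058 + F{\left(-273,-15 \right)}} = \frac{1}{62058 + \left(130 - 273\right)} = \frac{1}{62058 - 143} = \frac{1}{61915}$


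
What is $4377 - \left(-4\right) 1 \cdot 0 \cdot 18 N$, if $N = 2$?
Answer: $4377$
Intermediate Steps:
$4377 - \left(-4\right) 1 \cdot 0 \cdot 18 N = 4377 - \left(-4\right) 1 \cdot 0 \cdot 18 \cdot 2 = 4377 - \left(-4\right) 0 \cdot 18 \cdot 2 = 4377 - 0 \cdot 18 \cdot 2 = 4377 - 0 \cdot 2 = 4377 - 0 = 4377 + 0 = 4377$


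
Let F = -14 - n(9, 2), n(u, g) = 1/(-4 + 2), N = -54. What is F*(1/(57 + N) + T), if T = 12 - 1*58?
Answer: 1233/2 ≈ 616.50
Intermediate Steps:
n(u, g) = -1/2 (n(u, g) = 1/(-2) = -1/2)
T = -46 (T = 12 - 58 = -46)
F = -27/2 (F = -14 - 1*(-1/2) = -14 + 1/2 = -27/2 ≈ -13.500)
F*(1/(57 + N) + T) = -27*(1/(57 - 54) - 46)/2 = -27*(1/3 - 46)/2 = -27/2*(-137/3) = 1233/2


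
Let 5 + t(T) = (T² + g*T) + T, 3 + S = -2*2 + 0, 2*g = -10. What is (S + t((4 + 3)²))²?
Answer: 4809249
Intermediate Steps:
g = -5 (g = (½)*(-10) = -5)
S = -7 (S = -3 + (-2*2 + 0) = -3 + (-4 + 0) = -3 - 4 = -7)
t(T) = -5 + T² - 4*T (t(T) = -5 + ((T² - 5*T) + T) = -5 + (T² - 4*T) = -5 + T² - 4*T)
(S + t((4 + 3)²))² = (-7 + (-5 + ((4 + 3)²)² - 4*(4 + 3)²))² = (-7 + (-5 + (7²)² - 4*7²))² = (-7 + (-5 + 49² - 4*49))² = (-7 + (-5 + 2401 - 196))² = (-7 + 2200)² = 2193² = 4809249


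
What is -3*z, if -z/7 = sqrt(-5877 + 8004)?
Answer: 21*sqrt(2127) ≈ 968.51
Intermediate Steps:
z = -7*sqrt(2127) (z = -7*sqrt(-5877 + 8004) = -7*sqrt(2127) ≈ -322.84)
-3*z = -(-21)*sqrt(2127) = 21*sqrt(2127)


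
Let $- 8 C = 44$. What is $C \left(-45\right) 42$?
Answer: $10395$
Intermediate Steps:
$C = - \frac{11}{2}$ ($C = \left(- \frac{1}{8}\right) 44 = - \frac{11}{2} \approx -5.5$)
$C \left(-45\right) 42 = \left(- \frac{11}{2}\right) \left(-45\right) 42 = \frac{495}{2} \cdot 42 = 10395$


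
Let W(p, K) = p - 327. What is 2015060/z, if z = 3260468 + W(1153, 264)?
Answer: 1007530/1630647 ≈ 0.61787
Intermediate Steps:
W(p, K) = -327 + p
z = 3261294 (z = 3260468 + (-327 + 1153) = 3260468 + 826 = 3261294)
2015060/z = 2015060/3261294 = 2015060*(1/3261294) = 1007530/1630647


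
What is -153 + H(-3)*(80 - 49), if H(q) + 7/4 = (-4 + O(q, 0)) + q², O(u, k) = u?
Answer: -581/4 ≈ -145.25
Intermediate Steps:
H(q) = -23/4 + q + q² (H(q) = -7/4 + ((-4 + q) + q²) = -7/4 + (-4 + q + q²) = -23/4 + q + q²)
-153 + H(-3)*(80 - 49) = -153 + (-23/4 - 3 + (-3)²)*(80 - 49) = -153 + (-23/4 - 3 + 9)*31 = -153 + (¼)*31 = -153 + 31/4 = -581/4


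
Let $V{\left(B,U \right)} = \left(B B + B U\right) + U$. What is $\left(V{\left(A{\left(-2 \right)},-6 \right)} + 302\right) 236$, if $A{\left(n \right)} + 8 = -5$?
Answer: $128148$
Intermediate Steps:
$A{\left(n \right)} = -13$ ($A{\left(n \right)} = -8 - 5 = -13$)
$V{\left(B,U \right)} = U + B^{2} + B U$ ($V{\left(B,U \right)} = \left(B^{2} + B U\right) + U = U + B^{2} + B U$)
$\left(V{\left(A{\left(-2 \right)},-6 \right)} + 302\right) 236 = \left(\left(-6 + \left(-13\right)^{2} - -78\right) + 302\right) 236 = \left(\left(-6 + 169 + 78\right) + 302\right) 236 = \left(241 + 302\right) 236 = 543 \cdot 236 = 128148$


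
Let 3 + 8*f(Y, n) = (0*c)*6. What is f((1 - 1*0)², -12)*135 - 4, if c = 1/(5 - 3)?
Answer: -437/8 ≈ -54.625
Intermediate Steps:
c = ½ (c = 1/2 = ½ ≈ 0.50000)
f(Y, n) = -3/8 (f(Y, n) = -3/8 + ((0*(½))*6)/8 = -3/8 + (0*6)/8 = -3/8 + (⅛)*0 = -3/8 + 0 = -3/8)
f((1 - 1*0)², -12)*135 - 4 = -3/8*135 - 4 = -405/8 - 4 = -437/8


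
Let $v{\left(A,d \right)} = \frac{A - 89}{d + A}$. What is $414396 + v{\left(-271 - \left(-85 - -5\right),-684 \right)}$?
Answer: $\frac{10359908}{25} \approx 4.144 \cdot 10^{5}$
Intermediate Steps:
$v{\left(A,d \right)} = \frac{-89 + A}{A + d}$
$414396 + v{\left(-271 - \left(-85 - -5\right),-684 \right)} = 414396 + \frac{-89 - \left(186 + 5\right)}{\left(-271 - \left(-85 - -5\right)\right) - 684} = 414396 + \frac{-89 - 191}{\left(-271 - \left(-85 + 5\right)\right) - 684} = 414396 + \frac{-89 - 191}{\left(-271 - -80\right) - 684} = 414396 + \frac{-89 + \left(-271 + 80\right)}{\left(-271 + 80\right) - 684} = 414396 + \frac{-89 - 191}{-191 - 684} = 414396 + \frac{1}{-875} \left(-280\right) = 414396 - - \frac{8}{25} = 414396 + \frac{8}{25} = \frac{10359908}{25}$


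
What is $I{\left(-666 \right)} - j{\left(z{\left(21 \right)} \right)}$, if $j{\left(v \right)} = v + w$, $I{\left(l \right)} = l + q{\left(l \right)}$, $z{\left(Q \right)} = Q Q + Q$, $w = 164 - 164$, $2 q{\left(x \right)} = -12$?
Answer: $-1134$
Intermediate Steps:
$q{\left(x \right)} = -6$ ($q{\left(x \right)} = \frac{1}{2} \left(-12\right) = -6$)
$w = 0$
$z{\left(Q \right)} = Q + Q^{2}$ ($z{\left(Q \right)} = Q^{2} + Q = Q + Q^{2}$)
$I{\left(l \right)} = -6 + l$ ($I{\left(l \right)} = l - 6 = -6 + l$)
$j{\left(v \right)} = v$ ($j{\left(v \right)} = v + 0 = v$)
$I{\left(-666 \right)} - j{\left(z{\left(21 \right)} \right)} = \left(-6 - 666\right) - 21 \left(1 + 21\right) = -672 - 21 \cdot 22 = -672 - 462 = -1134$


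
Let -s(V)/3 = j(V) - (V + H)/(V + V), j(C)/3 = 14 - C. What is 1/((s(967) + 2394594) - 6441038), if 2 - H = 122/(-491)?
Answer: -949594/3834332848295 ≈ -2.4766e-7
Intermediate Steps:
H = 1104/491 (H = 2 - 122/(-491) = 2 - 122*(-1)/491 = 2 - 1*(-122/491) = 2 + 122/491 = 1104/491 ≈ 2.2485)
j(C) = 42 - 3*C (j(C) = 3*(14 - C) = 42 - 3*C)
s(V) = -126 + 9*V + 3*(1104/491 + V)/(2*V) (s(V) = -3*((42 - 3*V) - (V + 1104/491)/(V + V)) = -3*((42 - 3*V) - (1104/491 + V)/(2*V)) = -3*(42 - 3*V - (1104/491 + V)/(2*V)) = -126 + 9*V + 3*(1104/491 + V)/(2*V))
1/((s(967) + 2394594) - 6441038) = 1/(((-249/2 + 9*967 + (1656/491)/967) + 2394594) - 6441038) = 1/(((-249/2 + 8703 + (1656/491)*(1/967)) + 2394594) - 6441038) = 1/(((-249/2 + 8703 + 1656/474797) + 2394594) - 6441038) = 1/((8146095441/949594 + 2394594) - 6441038) = 1/(2282038190277/949594 - 6441038) = 1/(-3834332848295/949594) = -949594/3834332848295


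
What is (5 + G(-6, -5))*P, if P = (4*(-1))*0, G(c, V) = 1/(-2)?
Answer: 0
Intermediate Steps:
G(c, V) = -½
P = 0 (P = -4*0 = 0)
(5 + G(-6, -5))*P = (5 - ½)*0 = (9/2)*0 = 0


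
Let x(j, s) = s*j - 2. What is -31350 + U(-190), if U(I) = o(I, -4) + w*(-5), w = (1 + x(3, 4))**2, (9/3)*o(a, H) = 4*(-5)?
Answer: -95885/3 ≈ -31962.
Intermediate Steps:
x(j, s) = -2 + j*s (x(j, s) = j*s - 2 = -2 + j*s)
o(a, H) = -20/3 (o(a, H) = (4*(-5))/3 = (1/3)*(-20) = -20/3)
w = 121 (w = (1 + (-2 + 3*4))**2 = (1 + (-2 + 12))**2 = (1 + 10)**2 = 11**2 = 121)
U(I) = -1835/3 (U(I) = -20/3 + 121*(-5) = -20/3 - 605 = -1835/3)
-31350 + U(-190) = -31350 - 1835/3 = -95885/3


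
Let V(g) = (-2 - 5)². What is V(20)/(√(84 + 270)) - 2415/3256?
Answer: -2415/3256 + 49*√354/354 ≈ 1.8626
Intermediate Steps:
V(g) = 49 (V(g) = (-7)² = 49)
V(20)/(√(84 + 270)) - 2415/3256 = 49/(√(84 + 270)) - 2415/3256 = 49/(√354) - 2415*1/3256 = 49*(√354/354) - 2415/3256 = 49*√354/354 - 2415/3256 = -2415/3256 + 49*√354/354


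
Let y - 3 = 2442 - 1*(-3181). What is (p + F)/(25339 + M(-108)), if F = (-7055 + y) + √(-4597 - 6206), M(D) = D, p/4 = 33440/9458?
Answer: -290907/5187713 + I*√10803/25231 ≈ -0.056076 + 0.0041194*I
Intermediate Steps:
p = 66880/4729 (p = 4*(33440/9458) = 4*(33440*(1/9458)) = 4*(16720/4729) = 66880/4729 ≈ 14.143)
y = 5626 (y = 3 + (2442 - 1*(-3181)) = 3 + (2442 + 3181) = 3 + 5623 = 5626)
F = -1429 + I*√10803 (F = (-7055 + 5626) + √(-4597 - 6206) = -1429 + √(-10803) = -1429 + I*√10803 ≈ -1429.0 + 103.94*I)
(p + F)/(25339 + M(-108)) = (66880/4729 + (-1429 + I*√10803))/(25339 - 108) = (-6690861/4729 + I*√10803)/25231 = (-6690861/4729 + I*√10803)*(1/25231) = -290907/5187713 + I*√10803/25231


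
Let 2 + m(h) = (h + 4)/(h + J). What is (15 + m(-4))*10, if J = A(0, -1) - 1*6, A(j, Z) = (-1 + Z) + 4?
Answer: 130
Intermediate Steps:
A(j, Z) = 3 + Z
J = -4 (J = (3 - 1) - 1*6 = 2 - 6 = -4)
m(h) = -2 + (4 + h)/(-4 + h) (m(h) = -2 + (h + 4)/(h - 4) = -2 + (4 + h)/(-4 + h))
(15 + m(-4))*10 = (15 + (12 - 1*(-4))/(-4 - 4))*10 = (15 + (12 + 4)/(-8))*10 = (15 - ⅛*16)*10 = (15 - 2)*10 = 13*10 = 130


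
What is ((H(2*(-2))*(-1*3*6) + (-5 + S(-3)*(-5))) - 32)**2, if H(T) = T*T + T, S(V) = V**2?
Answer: 88804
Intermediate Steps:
H(T) = T + T**2 (H(T) = T**2 + T = T + T**2)
((H(2*(-2))*(-1*3*6) + (-5 + S(-3)*(-5))) - 32)**2 = ((((2*(-2))*(1 + 2*(-2)))*(-1*3*6) + (-5 + (-3)**2*(-5))) - 32)**2 = (((-4*(1 - 4))*(-3*6) + (-5 + 9*(-5))) - 32)**2 = ((-4*(-3)*(-18) + (-5 - 45)) - 32)**2 = ((12*(-18) - 50) - 32)**2 = ((-216 - 50) - 32)**2 = (-266 - 32)**2 = (-298)**2 = 88804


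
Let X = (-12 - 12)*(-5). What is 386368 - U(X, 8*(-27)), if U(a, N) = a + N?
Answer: 386464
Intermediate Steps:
X = 120 (X = -24*(-5) = 120)
U(a, N) = N + a
386368 - U(X, 8*(-27)) = 386368 - (8*(-27) + 120) = 386368 - (-216 + 120) = 386368 - 1*(-96) = 386368 + 96 = 386464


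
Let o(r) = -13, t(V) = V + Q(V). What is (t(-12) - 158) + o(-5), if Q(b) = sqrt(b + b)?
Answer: -183 + 2*I*sqrt(6) ≈ -183.0 + 4.899*I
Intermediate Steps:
Q(b) = sqrt(2)*sqrt(b) (Q(b) = sqrt(2*b) = sqrt(2)*sqrt(b))
t(V) = V + sqrt(2)*sqrt(V)
(t(-12) - 158) + o(-5) = ((-12 + sqrt(2)*sqrt(-12)) - 158) - 13 = ((-12 + sqrt(2)*(2*I*sqrt(3))) - 158) - 13 = ((-12 + 2*I*sqrt(6)) - 158) - 13 = (-170 + 2*I*sqrt(6)) - 13 = -183 + 2*I*sqrt(6)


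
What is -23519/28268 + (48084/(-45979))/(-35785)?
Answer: -38695827675773/46510994502020 ≈ -0.83197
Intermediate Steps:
-23519/28268 + (48084/(-45979))/(-35785) = -23519*1/28268 + (48084*(-1/45979))*(-1/35785) = -23519/28268 - 48084/45979*(-1/35785) = -23519/28268 + 48084/1645358515 = -38695827675773/46510994502020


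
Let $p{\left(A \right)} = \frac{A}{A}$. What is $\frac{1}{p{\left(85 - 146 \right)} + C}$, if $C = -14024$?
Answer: $- \frac{1}{14023} \approx -7.1311 \cdot 10^{-5}$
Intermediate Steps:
$p{\left(A \right)} = 1$
$\frac{1}{p{\left(85 - 146 \right)} + C} = \frac{1}{1 - 14024} = \frac{1}{-14023} = - \frac{1}{14023}$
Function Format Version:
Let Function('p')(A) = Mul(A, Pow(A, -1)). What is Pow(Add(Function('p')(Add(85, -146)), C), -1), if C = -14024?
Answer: Rational(-1, 14023) ≈ -7.1311e-5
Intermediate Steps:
Function('p')(A) = 1
Pow(Add(Function('p')(Add(85, -146)), C), -1) = Pow(Add(1, -14024), -1) = Pow(-14023, -1) = Rational(-1, 14023)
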